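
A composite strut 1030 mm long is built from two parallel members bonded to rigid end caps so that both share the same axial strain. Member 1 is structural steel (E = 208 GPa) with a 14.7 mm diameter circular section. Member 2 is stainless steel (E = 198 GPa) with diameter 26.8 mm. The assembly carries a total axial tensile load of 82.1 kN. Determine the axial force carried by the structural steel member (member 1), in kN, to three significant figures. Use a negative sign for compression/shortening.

A_1 = 169.7 mm².
A_2 = 564.1 mm².
Equal strain + equilibrium ⇒ each member carries load in proportion to AE: A₁E₁ = 35300000 N, A₂E₂ = 111700000 N, ΣAE = 147000000 N.
F₁ = P·A₁E₁/ΣAE = 82100·35300000/147000000 = 19720 N.

19.7 kN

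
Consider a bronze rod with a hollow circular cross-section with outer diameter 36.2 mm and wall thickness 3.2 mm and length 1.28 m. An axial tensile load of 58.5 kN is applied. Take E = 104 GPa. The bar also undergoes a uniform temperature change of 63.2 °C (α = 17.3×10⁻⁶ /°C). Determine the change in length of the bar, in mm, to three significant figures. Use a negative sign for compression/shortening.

A = 331.8 mm².
δ_mech = NL/(AE) = 58500·1280/(331.8·104000) = 2.17 mm.
δ_thermal = αLΔT = 17.3e-6·1280·63.2 = 1.4 mm.
δ = δ_mech + δ_thermal = 3.57 mm.

3.57 mm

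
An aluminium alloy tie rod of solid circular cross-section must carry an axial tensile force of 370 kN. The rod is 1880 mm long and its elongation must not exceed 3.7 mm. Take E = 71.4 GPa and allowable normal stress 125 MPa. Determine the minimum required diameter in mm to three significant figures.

Required area A ≥ P/σ_allow = 370000/125 = 2960 mm².
For a solid circular section, d ≥ √(4A/π) = 61.39 mm.
Elongation limit: A ≥ PL/(Eδ_allow) = 370000·1880/(71400·3.7) = 2633 mm² ⇒ d ≥ 57.9 mm.
The stress limit governs.

61.4 mm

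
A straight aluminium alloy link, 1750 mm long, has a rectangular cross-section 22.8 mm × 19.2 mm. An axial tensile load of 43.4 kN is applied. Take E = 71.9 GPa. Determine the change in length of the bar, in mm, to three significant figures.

A = 437.8 mm².
δ_mech = NL/(AE) = 43400·1750/(437.8·71900) = 2.413 mm.

2.41 mm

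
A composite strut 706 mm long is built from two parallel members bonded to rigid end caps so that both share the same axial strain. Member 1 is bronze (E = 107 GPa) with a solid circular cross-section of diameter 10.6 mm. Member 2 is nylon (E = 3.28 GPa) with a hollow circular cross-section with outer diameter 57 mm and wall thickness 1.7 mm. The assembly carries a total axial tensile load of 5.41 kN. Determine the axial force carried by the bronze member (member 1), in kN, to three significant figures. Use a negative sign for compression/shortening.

A_1 = 88.25 mm².
A_2 = 295.3 mm².
Equal strain + equilibrium ⇒ each member carries load in proportion to AE: A₁E₁ = 9442000 N, A₂E₂ = 968700 N, ΣAE = 10410000 N.
F₁ = P·A₁E₁/ΣAE = 5410·9442000/10410000 = 4907 N.

4.91 kN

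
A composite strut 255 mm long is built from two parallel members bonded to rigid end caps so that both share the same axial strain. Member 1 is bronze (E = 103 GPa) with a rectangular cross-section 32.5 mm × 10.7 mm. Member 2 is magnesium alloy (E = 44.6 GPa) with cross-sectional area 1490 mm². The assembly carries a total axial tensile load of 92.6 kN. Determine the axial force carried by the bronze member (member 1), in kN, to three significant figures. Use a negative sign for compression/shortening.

32.4 kN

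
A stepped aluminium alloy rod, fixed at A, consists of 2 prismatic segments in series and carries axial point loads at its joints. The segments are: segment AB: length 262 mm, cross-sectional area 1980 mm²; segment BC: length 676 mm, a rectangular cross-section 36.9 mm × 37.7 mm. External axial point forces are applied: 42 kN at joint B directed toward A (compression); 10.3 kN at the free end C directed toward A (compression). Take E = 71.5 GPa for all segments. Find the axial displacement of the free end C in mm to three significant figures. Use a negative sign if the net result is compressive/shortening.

-0.167 mm

Internal axial forces (sectioning from the free end, tension +): N_BC = -10.3 kN, N_AB = -52.3 kN.
A_BC = 1391 mm².
δ_AB = -52300·262/(1980·71500) = -0.09679 mm
δ_BC = -10300·676/(1391·71500) = -0.07 mm
δ = Σδ_i = -0.1668 mm.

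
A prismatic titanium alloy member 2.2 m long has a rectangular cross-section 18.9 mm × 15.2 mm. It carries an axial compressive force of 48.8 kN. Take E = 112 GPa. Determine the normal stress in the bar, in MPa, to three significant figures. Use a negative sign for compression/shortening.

-170 MPa

A = 287.3 mm².
σ = N/A = -48800/287.3 = -169.9 MPa.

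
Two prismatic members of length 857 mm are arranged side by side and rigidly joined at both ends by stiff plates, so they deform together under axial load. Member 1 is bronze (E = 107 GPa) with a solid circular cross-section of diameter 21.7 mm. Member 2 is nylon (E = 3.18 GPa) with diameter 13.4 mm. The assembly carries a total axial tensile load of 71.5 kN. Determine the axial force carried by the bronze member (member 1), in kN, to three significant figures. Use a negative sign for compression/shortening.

70.7 kN

A_1 = 369.8 mm².
A_2 = 141 mm².
Equal strain + equilibrium ⇒ each member carries load in proportion to AE: A₁E₁ = 39570000 N, A₂E₂ = 448500 N, ΣAE = 40020000 N.
F₁ = P·A₁E₁/ΣAE = 71500·39570000/40020000 = 70700 N.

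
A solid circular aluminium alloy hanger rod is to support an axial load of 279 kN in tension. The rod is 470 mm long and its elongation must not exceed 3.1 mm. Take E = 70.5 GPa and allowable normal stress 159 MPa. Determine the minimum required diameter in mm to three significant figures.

47.3 mm

Required area A ≥ P/σ_allow = 279000/159 = 1755 mm².
For a solid circular section, d ≥ √(4A/π) = 47.27 mm.
Elongation limit: A ≥ PL/(Eδ_allow) = 279000·470/(70500·3.1) = 600 mm² ⇒ d ≥ 27.64 mm.
The stress limit governs.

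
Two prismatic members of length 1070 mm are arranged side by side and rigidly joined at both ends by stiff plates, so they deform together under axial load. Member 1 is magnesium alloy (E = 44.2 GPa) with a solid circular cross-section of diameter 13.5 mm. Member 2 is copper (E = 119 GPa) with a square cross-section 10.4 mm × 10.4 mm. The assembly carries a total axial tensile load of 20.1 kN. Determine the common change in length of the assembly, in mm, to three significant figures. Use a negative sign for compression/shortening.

A_1 = 143.1 mm².
A_2 = 108.2 mm².
Equal strain + equilibrium ⇒ each member carries load in proportion to AE: A₁E₁ = 6327000 N, A₂E₂ = 12870000 N, ΣAE = 19200000 N.
δ = PL/ΣAE = 20100·1070/19200000 = 1.12 mm.

1.12 mm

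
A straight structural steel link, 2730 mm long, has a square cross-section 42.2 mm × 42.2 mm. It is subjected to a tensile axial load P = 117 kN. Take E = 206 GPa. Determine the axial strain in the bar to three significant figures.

3.19e-04

A = 1781 mm².
σ = N/A = 65.7 MPa; ε = σ/E = 65.7/206000 = 3.189e-04.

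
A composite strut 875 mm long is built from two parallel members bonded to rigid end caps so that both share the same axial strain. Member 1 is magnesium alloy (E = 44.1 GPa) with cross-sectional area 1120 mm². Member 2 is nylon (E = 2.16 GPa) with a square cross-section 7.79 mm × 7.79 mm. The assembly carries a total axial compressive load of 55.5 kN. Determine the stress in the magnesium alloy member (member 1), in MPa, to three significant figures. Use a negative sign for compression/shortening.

A_2 = 60.68 mm².
Equal strain + equilibrium ⇒ each member carries load in proportion to AE: A₁E₁ = 49390000 N, A₂E₂ = 131100 N, ΣAE = 49520000 N.
σ₁ = P·E₁/ΣAE = -55500·44100/49520000 = -49.42 MPa.

-49.4 MPa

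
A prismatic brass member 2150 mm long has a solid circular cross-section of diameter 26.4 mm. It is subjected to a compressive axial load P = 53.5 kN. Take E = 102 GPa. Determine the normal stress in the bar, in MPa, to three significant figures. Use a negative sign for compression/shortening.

A = 547.4 mm².
σ = N/A = -53500/547.4 = -97.74 MPa.

-97.7 MPa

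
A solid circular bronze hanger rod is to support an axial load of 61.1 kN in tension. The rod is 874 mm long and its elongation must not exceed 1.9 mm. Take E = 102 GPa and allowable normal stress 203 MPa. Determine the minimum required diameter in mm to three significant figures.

19.6 mm

Required area A ≥ P/σ_allow = 61100/203 = 301 mm².
For a solid circular section, d ≥ √(4A/π) = 19.58 mm.
Elongation limit: A ≥ PL/(Eδ_allow) = 61100·874/(102000·1.9) = 275.5 mm² ⇒ d ≥ 18.73 mm.
The stress limit governs.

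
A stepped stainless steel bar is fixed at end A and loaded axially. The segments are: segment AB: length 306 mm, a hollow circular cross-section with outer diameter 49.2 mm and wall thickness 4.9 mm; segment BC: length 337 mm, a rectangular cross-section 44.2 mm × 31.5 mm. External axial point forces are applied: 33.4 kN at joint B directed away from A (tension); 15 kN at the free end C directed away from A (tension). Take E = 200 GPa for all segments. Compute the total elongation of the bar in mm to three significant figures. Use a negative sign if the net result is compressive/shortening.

0.127 mm

Internal axial forces (sectioning from the free end, tension +): N_BC = 15 kN, N_AB = 48.4 kN.
A_AB = 681.9 mm².
A_BC = 1392 mm².
δ_AB = 48400·306/(681.9·200000) = 0.1086 mm
δ_BC = 15000·337/(1392·200000) = 0.01815 mm
δ = Σδ_i = 0.1267 mm.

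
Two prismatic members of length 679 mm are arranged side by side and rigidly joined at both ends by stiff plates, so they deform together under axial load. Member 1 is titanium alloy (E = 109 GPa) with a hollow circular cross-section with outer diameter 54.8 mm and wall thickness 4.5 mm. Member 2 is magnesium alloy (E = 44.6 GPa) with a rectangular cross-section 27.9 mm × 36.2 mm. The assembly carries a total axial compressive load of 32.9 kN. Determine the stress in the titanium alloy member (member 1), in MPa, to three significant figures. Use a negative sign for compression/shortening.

A_1 = 711.1 mm².
A_2 = 1010 mm².
Equal strain + equilibrium ⇒ each member carries load in proportion to AE: A₁E₁ = 77510000 N, A₂E₂ = 45050000 N, ΣAE = 122600000 N.
σ₁ = P·E₁/ΣAE = -32900·109000/122600000 = -29.26 MPa.

-29.3 MPa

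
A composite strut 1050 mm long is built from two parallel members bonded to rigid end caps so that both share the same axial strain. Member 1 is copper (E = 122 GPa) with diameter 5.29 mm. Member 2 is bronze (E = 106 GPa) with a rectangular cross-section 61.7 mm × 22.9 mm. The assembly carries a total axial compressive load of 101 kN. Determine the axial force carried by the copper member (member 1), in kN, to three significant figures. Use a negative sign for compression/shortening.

A_1 = 21.98 mm².
A_2 = 1413 mm².
Equal strain + equilibrium ⇒ each member carries load in proportion to AE: A₁E₁ = 2681000 N, A₂E₂ = 149800000 N, ΣAE = 152500000 N.
F₁ = P·A₁E₁/ΣAE = -101000·2681000/152500000 = -1776 N.

-1.78 kN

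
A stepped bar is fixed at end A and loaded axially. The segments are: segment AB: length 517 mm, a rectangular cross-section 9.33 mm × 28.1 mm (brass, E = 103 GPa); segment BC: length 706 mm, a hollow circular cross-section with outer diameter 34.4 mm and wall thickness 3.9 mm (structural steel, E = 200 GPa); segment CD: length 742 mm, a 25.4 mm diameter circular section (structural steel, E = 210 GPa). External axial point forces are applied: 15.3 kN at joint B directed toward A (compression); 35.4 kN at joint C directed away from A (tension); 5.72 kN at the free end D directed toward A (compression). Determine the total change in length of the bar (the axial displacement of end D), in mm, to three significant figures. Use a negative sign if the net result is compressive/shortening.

0.516 mm

Internal axial forces (sectioning from the free end, tension +): N_CD = -5.72 kN, N_BC = 29.68 kN, N_AB = 14.38 kN.
A_AB = 262.2 mm².
A_BC = 373.7 mm².
A_CD = 506.7 mm².
δ_AB = 14380·517/(262.2·103000) = 0.2753 mm
δ_BC = 29680·706/(373.7·200000) = 0.2804 mm
δ_CD = -5720·742/(506.7·210000) = -0.03989 mm
δ = Σδ_i = 0.5158 mm.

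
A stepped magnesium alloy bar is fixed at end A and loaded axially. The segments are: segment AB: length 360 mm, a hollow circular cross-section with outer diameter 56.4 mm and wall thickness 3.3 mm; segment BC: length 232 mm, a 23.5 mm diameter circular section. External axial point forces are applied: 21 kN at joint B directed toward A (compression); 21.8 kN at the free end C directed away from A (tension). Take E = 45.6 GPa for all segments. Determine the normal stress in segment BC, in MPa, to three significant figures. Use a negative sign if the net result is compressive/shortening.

50.3 MPa

Internal axial forces (sectioning from the free end, tension +): N_BC = 21.8 kN, N_AB = 0.8 kN.
A_BC = 433.7 mm².
σ_BC = N_BC/A_BC = 21800/433.7 = 50.26 MPa.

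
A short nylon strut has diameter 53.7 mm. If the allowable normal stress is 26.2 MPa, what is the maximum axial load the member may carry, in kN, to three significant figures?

A = 2265 mm².
P_max = σ_allow · A = 26.2 · 2265 = 59340 N = 59.34 kN.

59.3 kN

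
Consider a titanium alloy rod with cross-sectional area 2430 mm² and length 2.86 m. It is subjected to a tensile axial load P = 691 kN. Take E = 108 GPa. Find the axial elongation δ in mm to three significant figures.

7.53 mm

δ_mech = NL/(AE) = 691000·2860/(2430·108000) = 7.53 mm.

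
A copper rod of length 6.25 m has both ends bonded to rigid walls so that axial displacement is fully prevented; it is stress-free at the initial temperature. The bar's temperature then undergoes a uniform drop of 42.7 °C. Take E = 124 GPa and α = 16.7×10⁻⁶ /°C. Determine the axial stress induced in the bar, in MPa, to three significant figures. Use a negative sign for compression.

88.4 MPa

Free thermal expansion αLΔT = 16.7e-6 · 6250 · -42.7 = -4.457 mm.
The walls impose strain ε = −(-4.457)/6250 = 7.1309e-04; σ = Eε = 124000 · 7.1309e-04 = 88.42 MPa.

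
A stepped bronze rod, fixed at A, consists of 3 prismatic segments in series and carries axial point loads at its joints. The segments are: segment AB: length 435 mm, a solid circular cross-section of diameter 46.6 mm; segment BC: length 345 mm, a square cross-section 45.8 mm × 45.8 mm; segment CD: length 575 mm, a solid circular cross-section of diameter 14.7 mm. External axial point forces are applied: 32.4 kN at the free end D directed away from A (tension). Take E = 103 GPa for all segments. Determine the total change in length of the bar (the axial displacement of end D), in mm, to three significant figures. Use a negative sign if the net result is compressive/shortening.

Internal axial forces (sectioning from the free end, tension +): N_CD = 32.4 kN, N_BC = 32.4 kN, N_AB = 32.4 kN.
A_AB = 1706 mm².
A_BC = 2098 mm².
A_CD = 169.7 mm².
δ_AB = 32400·435/(1706·103000) = 0.08023 mm
δ_BC = 32400·345/(2098·103000) = 0.05174 mm
δ_CD = 32400·575/(169.7·103000) = 1.066 mm
δ = Σδ_i = 1.198 mm.

1.20 mm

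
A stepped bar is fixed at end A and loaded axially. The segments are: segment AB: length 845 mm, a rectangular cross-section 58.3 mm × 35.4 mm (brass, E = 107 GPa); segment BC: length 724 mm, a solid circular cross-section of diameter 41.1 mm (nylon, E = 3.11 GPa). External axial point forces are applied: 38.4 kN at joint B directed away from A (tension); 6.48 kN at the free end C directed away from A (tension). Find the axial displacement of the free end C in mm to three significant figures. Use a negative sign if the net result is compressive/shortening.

Internal axial forces (sectioning from the free end, tension +): N_BC = 6.48 kN, N_AB = 44.88 kN.
A_AB = 2064 mm².
A_BC = 1327 mm².
δ_AB = 44880·845/(2064·107000) = 0.1717 mm
δ_BC = 6480·724/(1327·3110) = 1.137 mm
δ = Σδ_i = 1.309 mm.

1.31 mm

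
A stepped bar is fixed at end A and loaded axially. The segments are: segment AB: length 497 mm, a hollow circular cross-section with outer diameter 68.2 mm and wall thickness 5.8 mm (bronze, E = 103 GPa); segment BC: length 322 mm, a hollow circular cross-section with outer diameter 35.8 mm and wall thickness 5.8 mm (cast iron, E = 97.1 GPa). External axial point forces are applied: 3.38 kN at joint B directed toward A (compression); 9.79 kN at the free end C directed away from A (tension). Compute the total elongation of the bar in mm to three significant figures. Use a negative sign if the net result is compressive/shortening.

0.0866 mm

Internal axial forces (sectioning from the free end, tension +): N_BC = 9.79 kN, N_AB = 6.41 kN.
A_AB = 1137 mm².
A_BC = 546.6 mm².
δ_AB = 6410·497/(1137·103000) = 0.0272 mm
δ_BC = 9790·322/(546.6·97100) = 0.05939 mm
δ = Σδ_i = 0.08659 mm.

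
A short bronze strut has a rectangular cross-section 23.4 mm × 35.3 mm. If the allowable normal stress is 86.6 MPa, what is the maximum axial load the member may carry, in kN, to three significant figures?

A = 826 mm².
P_max = σ_allow · A = 86.6 · 826 = 71530 N = 71.53 kN.

71.5 kN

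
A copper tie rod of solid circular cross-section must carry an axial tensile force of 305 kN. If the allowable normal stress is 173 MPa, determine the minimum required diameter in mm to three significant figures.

47.4 mm

Required area A ≥ P/σ_allow = 305000/173 = 1763 mm².
For a solid circular section, d ≥ √(4A/π) = 47.38 mm.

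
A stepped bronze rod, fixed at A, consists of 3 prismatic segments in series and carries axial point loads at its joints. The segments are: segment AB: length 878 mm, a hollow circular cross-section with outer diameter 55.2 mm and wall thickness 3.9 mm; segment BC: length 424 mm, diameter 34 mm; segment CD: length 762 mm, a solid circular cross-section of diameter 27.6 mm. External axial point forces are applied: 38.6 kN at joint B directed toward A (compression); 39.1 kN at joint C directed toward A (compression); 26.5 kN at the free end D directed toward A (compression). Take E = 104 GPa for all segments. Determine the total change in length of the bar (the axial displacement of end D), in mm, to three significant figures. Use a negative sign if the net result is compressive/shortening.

Internal axial forces (sectioning from the free end, tension +): N_CD = -26.5 kN, N_BC = -65.6 kN, N_AB = -104.2 kN.
A_AB = 628.5 mm².
A_BC = 907.9 mm².
A_CD = 598.3 mm².
δ_AB = -104200·878/(628.5·104000) = -1.4 mm
δ_BC = -65600·424/(907.9·104000) = -0.2946 mm
δ_CD = -26500·762/(598.3·104000) = -0.3245 mm
δ = Σδ_i = -2.019 mm.

-2.02 mm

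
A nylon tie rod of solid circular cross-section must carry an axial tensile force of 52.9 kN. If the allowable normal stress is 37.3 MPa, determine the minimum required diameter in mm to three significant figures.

42.5 mm

Required area A ≥ P/σ_allow = 52900/37.3 = 1418 mm².
For a solid circular section, d ≥ √(4A/π) = 42.49 mm.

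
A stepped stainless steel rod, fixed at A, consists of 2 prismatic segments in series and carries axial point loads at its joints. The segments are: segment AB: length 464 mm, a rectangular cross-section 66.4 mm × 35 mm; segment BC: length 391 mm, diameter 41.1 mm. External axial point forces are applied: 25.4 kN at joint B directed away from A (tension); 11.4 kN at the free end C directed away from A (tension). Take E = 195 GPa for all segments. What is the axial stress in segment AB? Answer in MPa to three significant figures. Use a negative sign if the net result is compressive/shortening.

15.8 MPa

Internal axial forces (sectioning from the free end, tension +): N_BC = 11.4 kN, N_AB = 36.8 kN.
A_AB = 2324 mm².
σ_AB = N_AB/A_AB = 36800/2324 = 15.83 MPa.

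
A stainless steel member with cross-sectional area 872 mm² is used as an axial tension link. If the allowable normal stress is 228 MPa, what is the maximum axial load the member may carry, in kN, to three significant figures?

199 kN

P_max = σ_allow · A = 228 · 872 = 198800 N = 198.8 kN.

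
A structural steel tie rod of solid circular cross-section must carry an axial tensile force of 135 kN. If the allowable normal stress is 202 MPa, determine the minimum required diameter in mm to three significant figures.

Required area A ≥ P/σ_allow = 135000/202 = 668.3 mm².
For a solid circular section, d ≥ √(4A/π) = 29.17 mm.

29.2 mm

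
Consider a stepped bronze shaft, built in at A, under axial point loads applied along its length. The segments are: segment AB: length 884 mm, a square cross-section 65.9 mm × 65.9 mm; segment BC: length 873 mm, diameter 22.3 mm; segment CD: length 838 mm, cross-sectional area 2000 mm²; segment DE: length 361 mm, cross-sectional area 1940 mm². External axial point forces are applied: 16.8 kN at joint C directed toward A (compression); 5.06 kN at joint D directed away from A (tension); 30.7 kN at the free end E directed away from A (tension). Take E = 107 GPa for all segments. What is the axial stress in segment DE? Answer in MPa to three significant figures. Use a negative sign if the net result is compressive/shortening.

15.8 MPa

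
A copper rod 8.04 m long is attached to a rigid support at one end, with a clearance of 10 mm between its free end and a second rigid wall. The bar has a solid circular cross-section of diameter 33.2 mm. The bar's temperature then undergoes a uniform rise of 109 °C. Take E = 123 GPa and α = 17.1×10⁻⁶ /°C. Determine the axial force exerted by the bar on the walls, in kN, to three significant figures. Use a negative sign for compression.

Free thermal expansion αLΔT = 17.1e-6 · 8040 · 109 = 14.99 mm.
The walls engage after the gap closes; constrained expansion = 14.99 − 10 = 4.986 mm.
The walls impose strain ε = −(4.986)/8040 = -6.2012e-04; σ = Eε = 123000 · -6.2012e-04 = -76.27 MPa.
Wall reaction R = σ·A = -76.27·865.7 = -66030 N = -66.03 kN.

-66.0 kN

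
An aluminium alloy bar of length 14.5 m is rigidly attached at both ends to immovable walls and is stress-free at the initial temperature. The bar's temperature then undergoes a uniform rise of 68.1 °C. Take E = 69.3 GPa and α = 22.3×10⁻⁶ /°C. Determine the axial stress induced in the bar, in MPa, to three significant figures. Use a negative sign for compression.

Free thermal expansion αLΔT = 22.3e-6 · 14500 · 68.1 = 22.02 mm.
The walls impose strain ε = −(22.02)/14500 = -1.5186e-03; σ = Eε = 69300 · -1.5186e-03 = -105.2 MPa.

-105 MPa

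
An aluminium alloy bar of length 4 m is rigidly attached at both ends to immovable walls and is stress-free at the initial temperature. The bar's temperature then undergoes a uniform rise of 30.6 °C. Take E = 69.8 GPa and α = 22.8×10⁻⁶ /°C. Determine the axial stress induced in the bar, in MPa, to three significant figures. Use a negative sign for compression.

Free thermal expansion αLΔT = 22.8e-6 · 4000 · 30.6 = 2.791 mm.
The walls impose strain ε = −(2.791)/4000 = -6.9768e-04; σ = Eε = 69800 · -6.9768e-04 = -48.7 MPa.

-48.7 MPa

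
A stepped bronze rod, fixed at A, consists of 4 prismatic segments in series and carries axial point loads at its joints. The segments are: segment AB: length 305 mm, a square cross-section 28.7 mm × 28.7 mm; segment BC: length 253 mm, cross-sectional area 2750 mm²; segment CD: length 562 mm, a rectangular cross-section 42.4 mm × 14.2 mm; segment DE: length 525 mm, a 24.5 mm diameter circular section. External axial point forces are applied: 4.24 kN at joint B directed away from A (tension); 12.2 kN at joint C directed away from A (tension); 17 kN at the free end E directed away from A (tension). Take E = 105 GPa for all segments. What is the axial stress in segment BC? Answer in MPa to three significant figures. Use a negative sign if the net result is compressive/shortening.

10.6 MPa

Internal axial forces (sectioning from the free end, tension +): N_DE = 17 kN, N_CD = 17 kN, N_BC = 29.2 kN, N_AB = 33.44 kN.
σ_BC = N_BC/A_BC = 29200/2750 = 10.62 MPa.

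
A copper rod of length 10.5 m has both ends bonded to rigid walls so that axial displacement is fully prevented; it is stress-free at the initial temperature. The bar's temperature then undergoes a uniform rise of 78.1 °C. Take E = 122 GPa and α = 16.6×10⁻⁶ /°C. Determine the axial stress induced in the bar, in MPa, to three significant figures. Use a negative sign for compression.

-158 MPa

Free thermal expansion αLΔT = 16.6e-6 · 10500 · 78.1 = 13.61 mm.
The walls impose strain ε = −(13.61)/10500 = -1.2965e-03; σ = Eε = 122000 · -1.2965e-03 = -158.2 MPa.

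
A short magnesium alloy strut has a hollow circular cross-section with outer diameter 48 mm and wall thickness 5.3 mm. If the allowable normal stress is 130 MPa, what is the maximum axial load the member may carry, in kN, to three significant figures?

92.4 kN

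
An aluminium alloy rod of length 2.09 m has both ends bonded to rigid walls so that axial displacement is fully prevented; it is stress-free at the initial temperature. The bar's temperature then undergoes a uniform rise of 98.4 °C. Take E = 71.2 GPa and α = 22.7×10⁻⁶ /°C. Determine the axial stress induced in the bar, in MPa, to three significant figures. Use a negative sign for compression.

-159 MPa

Free thermal expansion αLΔT = 22.7e-6 · 2090 · 98.4 = 4.668 mm.
The walls impose strain ε = −(4.668)/2090 = -2.2337e-03; σ = Eε = 71200 · -2.2337e-03 = -159 MPa.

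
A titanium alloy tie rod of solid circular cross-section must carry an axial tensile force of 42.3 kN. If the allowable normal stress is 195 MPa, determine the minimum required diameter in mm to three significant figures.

Required area A ≥ P/σ_allow = 42300/195 = 216.9 mm².
For a solid circular section, d ≥ √(4A/π) = 16.62 mm.

16.6 mm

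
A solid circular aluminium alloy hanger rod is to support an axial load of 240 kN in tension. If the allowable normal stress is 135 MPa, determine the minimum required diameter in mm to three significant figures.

Required area A ≥ P/σ_allow = 240000/135 = 1778 mm².
For a solid circular section, d ≥ √(4A/π) = 47.58 mm.

47.6 mm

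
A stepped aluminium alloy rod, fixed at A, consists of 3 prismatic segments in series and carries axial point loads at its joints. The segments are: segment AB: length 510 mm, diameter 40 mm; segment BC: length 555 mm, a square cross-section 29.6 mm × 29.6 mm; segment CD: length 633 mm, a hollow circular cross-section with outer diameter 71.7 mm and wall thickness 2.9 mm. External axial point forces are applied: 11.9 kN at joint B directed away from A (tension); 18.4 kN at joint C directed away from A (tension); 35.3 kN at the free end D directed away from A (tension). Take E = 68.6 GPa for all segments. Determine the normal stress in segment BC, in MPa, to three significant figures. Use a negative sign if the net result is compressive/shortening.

Internal axial forces (sectioning from the free end, tension +): N_CD = 35.3 kN, N_BC = 53.7 kN, N_AB = 65.6 kN.
A_BC = 876.2 mm².
σ_BC = N_BC/A_BC = 53700/876.2 = 61.29 MPa.

61.3 MPa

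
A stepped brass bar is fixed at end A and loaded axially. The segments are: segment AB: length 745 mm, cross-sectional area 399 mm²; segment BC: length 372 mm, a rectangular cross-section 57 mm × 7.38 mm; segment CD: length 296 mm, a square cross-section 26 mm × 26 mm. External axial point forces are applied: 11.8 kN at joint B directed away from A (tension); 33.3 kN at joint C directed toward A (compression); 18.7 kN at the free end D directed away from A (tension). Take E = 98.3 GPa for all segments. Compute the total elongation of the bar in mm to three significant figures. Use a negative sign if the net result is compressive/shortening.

Internal axial forces (sectioning from the free end, tension +): N_CD = 18.7 kN, N_BC = -14.6 kN, N_AB = -2.8 kN.
A_BC = 420.7 mm².
A_CD = 676 mm².
δ_AB = -2800·745/(399·98300) = -0.05318 mm
δ_BC = -14600·372/(420.7·98300) = -0.1313 mm
δ_CD = 18700·296/(676·98300) = 0.0833 mm
δ = Σδ_i = -0.1012 mm.

-0.101 mm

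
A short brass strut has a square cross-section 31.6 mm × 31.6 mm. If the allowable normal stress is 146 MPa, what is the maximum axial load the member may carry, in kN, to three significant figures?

146 kN

A = 998.6 mm².
P_max = σ_allow · A = 146 · 998.6 = 145800 N = 145.8 kN.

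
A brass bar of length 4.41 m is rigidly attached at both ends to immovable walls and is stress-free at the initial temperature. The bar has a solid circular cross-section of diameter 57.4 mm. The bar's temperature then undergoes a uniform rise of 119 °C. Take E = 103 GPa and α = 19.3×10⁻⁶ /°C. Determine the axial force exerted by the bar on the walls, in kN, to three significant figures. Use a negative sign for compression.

-612 kN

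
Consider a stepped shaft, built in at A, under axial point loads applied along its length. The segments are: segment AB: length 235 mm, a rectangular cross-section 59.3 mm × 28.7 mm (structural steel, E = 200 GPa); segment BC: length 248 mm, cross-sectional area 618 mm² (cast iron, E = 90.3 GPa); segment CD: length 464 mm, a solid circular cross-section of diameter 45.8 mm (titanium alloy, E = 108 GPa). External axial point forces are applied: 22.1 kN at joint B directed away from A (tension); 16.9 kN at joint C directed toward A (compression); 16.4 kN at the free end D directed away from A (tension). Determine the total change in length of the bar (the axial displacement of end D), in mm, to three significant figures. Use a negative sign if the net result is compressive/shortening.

0.0555 mm

Internal axial forces (sectioning from the free end, tension +): N_CD = 16.4 kN, N_BC = -0.5 kN, N_AB = 21.6 kN.
A_AB = 1702 mm².
A_CD = 1647 mm².
δ_AB = 21600·235/(1702·200000) = 0.01491 mm
δ_BC = -500·248/(618·90300) = -0.002222 mm
δ_CD = 16400·464/(1647·108000) = 0.04277 mm
δ = Σδ_i = 0.05546 mm.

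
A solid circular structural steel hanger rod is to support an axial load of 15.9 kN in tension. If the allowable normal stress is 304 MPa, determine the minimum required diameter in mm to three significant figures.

8.16 mm

Required area A ≥ P/σ_allow = 15900/304 = 52.3 mm².
For a solid circular section, d ≥ √(4A/π) = 8.161 mm.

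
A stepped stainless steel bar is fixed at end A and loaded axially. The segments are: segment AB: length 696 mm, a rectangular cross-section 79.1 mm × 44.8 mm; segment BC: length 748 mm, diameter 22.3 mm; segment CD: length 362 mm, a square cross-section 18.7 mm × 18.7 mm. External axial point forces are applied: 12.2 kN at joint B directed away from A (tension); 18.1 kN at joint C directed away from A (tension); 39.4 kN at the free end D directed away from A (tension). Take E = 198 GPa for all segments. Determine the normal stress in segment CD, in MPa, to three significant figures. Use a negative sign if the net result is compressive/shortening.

113 MPa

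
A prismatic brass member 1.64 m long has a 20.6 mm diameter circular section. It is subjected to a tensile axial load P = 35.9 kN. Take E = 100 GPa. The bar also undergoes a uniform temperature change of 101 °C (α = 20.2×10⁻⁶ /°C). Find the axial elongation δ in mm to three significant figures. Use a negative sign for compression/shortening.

5.11 mm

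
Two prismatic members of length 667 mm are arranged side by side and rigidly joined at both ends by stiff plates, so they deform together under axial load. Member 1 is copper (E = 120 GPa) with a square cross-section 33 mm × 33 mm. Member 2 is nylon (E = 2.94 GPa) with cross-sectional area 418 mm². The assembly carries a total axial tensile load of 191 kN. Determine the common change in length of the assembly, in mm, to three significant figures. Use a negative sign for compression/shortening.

0.966 mm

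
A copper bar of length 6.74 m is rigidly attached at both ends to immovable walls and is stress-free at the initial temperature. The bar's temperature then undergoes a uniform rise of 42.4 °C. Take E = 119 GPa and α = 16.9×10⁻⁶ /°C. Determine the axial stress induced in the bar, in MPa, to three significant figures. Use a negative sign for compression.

-85.3 MPa

Free thermal expansion αLΔT = 16.9e-6 · 6740 · 42.4 = 4.83 mm.
The walls impose strain ε = −(4.83)/6740 = -7.1656e-04; σ = Eε = 119000 · -7.1656e-04 = -85.27 MPa.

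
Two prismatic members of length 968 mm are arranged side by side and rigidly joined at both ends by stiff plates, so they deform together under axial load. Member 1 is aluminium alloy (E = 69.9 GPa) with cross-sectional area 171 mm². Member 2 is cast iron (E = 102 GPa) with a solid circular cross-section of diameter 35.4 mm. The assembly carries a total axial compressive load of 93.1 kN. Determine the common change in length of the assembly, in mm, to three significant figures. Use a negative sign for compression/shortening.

A_2 = 984.2 mm².
Equal strain + equilibrium ⇒ each member carries load in proportion to AE: A₁E₁ = 11950000 N, A₂E₂ = 100400000 N, ΣAE = 112300000 N.
δ = PL/ΣAE = -93100·968/112300000 = -0.8022 mm.

-0.802 mm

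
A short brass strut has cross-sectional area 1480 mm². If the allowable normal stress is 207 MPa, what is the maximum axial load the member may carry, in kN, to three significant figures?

P_max = σ_allow · A = 207 · 1480 = 306400 N = 306.4 kN.

306 kN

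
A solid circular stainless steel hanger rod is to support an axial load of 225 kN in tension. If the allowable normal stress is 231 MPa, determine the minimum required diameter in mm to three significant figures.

Required area A ≥ P/σ_allow = 225000/231 = 974 mm².
For a solid circular section, d ≥ √(4A/π) = 35.22 mm.

35.2 mm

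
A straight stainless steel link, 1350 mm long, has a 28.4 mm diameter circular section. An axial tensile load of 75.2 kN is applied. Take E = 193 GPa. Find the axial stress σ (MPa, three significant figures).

119 MPa

A = 633.5 mm².
σ = N/A = 75200/633.5 = 118.7 MPa.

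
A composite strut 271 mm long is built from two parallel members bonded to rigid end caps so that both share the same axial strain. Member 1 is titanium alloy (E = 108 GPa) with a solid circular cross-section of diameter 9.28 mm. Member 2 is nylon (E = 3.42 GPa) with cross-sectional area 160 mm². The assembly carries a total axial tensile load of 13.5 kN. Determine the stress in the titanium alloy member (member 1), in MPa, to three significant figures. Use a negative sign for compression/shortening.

186 MPa

A_1 = 67.64 mm².
Equal strain + equilibrium ⇒ each member carries load in proportion to AE: A₁E₁ = 7305000 N, A₂E₂ = 547200 N, ΣAE = 7852000 N.
σ₁ = P·E₁/ΣAE = 13500·108000/7852000 = 185.7 MPa.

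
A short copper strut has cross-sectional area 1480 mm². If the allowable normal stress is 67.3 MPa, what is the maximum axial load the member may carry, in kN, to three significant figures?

P_max = σ_allow · A = 67.3 · 1480 = 99600 N = 99.6 kN.

99.6 kN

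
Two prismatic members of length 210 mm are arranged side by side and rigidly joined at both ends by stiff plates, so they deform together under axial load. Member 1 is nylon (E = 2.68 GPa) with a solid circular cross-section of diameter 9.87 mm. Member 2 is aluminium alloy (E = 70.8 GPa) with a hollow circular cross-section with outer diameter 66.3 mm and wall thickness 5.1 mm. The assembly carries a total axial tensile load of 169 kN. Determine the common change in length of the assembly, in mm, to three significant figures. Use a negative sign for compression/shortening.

A_1 = 76.51 mm².
A_2 = 980.6 mm².
Equal strain + equilibrium ⇒ each member carries load in proportion to AE: A₁E₁ = 205000 N, A₂E₂ = 69420000 N, ΣAE = 69630000 N.
δ = PL/ΣAE = 169000·210/69630000 = 0.5097 mm.

0.510 mm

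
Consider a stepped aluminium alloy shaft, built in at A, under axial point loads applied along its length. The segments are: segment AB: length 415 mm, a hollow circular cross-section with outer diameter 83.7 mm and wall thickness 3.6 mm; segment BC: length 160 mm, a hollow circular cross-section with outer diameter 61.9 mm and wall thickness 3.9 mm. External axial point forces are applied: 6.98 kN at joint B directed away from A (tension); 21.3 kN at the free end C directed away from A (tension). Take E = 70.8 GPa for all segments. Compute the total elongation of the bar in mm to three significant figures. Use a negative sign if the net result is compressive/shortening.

0.251 mm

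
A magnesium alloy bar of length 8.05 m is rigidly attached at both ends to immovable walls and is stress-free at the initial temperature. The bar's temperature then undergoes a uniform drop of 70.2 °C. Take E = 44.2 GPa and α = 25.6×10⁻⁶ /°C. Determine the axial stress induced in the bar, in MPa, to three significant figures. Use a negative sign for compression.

Free thermal expansion αLΔT = 25.6e-6 · 8050 · -70.2 = -14.47 mm.
The walls impose strain ε = −(-14.47)/8050 = 1.7971e-03; σ = Eε = 44200 · 1.7971e-03 = 79.43 MPa.

79.4 MPa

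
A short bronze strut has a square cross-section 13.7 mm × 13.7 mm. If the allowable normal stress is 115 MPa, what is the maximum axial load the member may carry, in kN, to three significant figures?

A = 187.7 mm².
P_max = σ_allow · A = 115 · 187.7 = 21580 N = 21.58 kN.

21.6 kN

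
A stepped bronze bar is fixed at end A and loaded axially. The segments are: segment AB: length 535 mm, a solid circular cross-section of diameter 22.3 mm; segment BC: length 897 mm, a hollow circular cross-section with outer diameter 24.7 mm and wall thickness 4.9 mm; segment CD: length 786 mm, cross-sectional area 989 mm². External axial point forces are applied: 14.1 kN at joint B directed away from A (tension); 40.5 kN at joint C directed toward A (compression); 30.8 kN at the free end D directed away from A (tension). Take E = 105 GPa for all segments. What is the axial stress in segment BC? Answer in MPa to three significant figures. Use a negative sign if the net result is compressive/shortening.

Internal axial forces (sectioning from the free end, tension +): N_CD = 30.8 kN, N_BC = -9.7 kN, N_AB = 4.4 kN.
A_BC = 304.8 mm².
σ_BC = N_BC/A_BC = -9700/304.8 = -31.82 MPa.

-31.8 MPa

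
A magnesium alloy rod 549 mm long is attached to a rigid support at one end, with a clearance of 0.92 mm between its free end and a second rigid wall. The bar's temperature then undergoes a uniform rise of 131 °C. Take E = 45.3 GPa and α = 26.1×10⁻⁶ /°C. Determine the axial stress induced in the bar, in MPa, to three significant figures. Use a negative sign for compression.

-79.0 MPa

Free thermal expansion αLΔT = 26.1e-6 · 549 · 131 = 1.877 mm.
The walls engage after the gap closes; constrained expansion = 1.877 − 0.92 = 0.9571 mm.
The walls impose strain ε = −(0.9571)/549 = -1.7433e-03; σ = Eε = 45300 · -1.7433e-03 = -78.97 MPa.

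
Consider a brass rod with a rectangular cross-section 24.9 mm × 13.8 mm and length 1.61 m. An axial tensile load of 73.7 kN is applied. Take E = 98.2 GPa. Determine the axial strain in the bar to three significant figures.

0.00218

A = 343.6 mm².
σ = N/A = 214.5 MPa; ε = σ/E = 214.5/98200 = 2.184e-03.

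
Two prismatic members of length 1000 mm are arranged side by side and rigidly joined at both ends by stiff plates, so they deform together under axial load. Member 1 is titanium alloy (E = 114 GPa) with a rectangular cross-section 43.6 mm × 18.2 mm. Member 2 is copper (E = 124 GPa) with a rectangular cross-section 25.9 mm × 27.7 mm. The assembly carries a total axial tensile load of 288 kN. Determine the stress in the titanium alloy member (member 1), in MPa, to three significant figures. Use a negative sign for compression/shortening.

183 MPa

A_1 = 793.5 mm².
A_2 = 717.4 mm².
Equal strain + equilibrium ⇒ each member carries load in proportion to AE: A₁E₁ = 90460000 N, A₂E₂ = 88960000 N, ΣAE = 179400000 N.
σ₁ = P·E₁/ΣAE = 288000·114000/179400000 = 183 MPa.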